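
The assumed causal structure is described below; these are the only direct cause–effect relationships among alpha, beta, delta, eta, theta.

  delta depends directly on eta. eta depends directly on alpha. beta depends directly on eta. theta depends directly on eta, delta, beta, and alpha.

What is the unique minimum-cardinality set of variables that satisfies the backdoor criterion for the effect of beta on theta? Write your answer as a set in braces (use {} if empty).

Variables eligible for adjustment (non-descendants of beta, excluding beta and theta): {alpha, delta, eta}.
Backdoor paths from beta to theta:
  P1: beta <- eta <- alpha -> theta
  P2: beta <- eta -> delta -> theta
  P3: beta <- eta -> theta
The empty set is not sufficient: P1 (beta <- eta <- alpha -> theta) has no collider blocking it and no conditioned non-collider, so it is open.
Try {eta}:
  P1: blocked at chain node eta ∈ conditioning set.
  P2: blocked at fork node eta ∈ conditioning set.
  P3: blocked at fork node eta ∈ conditioning set.
{eta} contains no descendant of beta and blocks every backdoor path.
No other singleton works — e.g. {alpha} leaves P2 open — so {eta} is the unique smallest valid adjustment set.

{eta}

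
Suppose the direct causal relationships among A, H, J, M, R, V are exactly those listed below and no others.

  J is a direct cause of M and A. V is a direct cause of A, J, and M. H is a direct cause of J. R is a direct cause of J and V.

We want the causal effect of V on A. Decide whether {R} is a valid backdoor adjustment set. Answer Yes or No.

Backdoor paths from V to A (paths whose first edge points into V):
  P1: V <- R -> J -> A
Condition 1 (no descendant of V in the set): holds — descendants of V are {A, J, M}; none are in {R}.
Condition 2 (every backdoor path blocked by {R}):
  P1: blocked at fork node R ∈ conditioning set.
{R} satisfies the backdoor criterion.

Yes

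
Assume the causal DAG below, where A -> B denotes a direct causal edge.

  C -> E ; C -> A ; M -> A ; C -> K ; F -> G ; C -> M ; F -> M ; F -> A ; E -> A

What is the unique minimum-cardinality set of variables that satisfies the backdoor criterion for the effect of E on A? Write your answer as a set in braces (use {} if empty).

{C}

Variables eligible for adjustment (non-descendants of E, excluding E and A): {C, F, G, K, M}.
Backdoor paths from E to A:
  P1: E <- C -> M <- F -> A
  P2: E <- C -> M -> A
  P3: E <- C -> A
The empty set is not sufficient: P2 (E <- C -> M -> A) has no collider blocking it and no conditioned non-collider, so it is open.
Try {C}:
  P1: blocked at fork node C ∈ conditioning set.
  P2: blocked at fork node C ∈ conditioning set.
  P3: blocked at fork node C ∈ conditioning set.
{C} contains no descendant of E and blocks every backdoor path.
No other singleton works — e.g. {F} leaves P2 open — so {C} is the unique smallest valid adjustment set.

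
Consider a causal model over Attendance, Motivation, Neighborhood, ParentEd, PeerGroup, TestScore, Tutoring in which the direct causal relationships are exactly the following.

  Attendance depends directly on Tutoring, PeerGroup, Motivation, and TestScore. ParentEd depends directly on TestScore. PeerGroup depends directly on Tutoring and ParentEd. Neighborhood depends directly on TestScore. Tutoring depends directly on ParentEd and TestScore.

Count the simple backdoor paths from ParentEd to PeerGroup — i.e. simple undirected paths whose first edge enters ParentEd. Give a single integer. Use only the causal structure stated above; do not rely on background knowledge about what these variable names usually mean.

4

A backdoor path from ParentEd to PeerGroup is any simple undirected path whose first edge points into ParentEd (i.e. leaves ParentEd via a parent).
Parents of ParentEd: {TestScore}.
Enumerating:
  P1: ParentEd <- TestScore -> Tutoring -> PeerGroup
  P2: ParentEd <- TestScore -> Tutoring -> Attendance <- PeerGroup
  P3: ParentEd <- TestScore -> Attendance <- Tutoring -> PeerGroup
  P4: ParentEd <- TestScore -> Attendance <- PeerGroup
That exhausts the simple backdoor paths. Count: 4.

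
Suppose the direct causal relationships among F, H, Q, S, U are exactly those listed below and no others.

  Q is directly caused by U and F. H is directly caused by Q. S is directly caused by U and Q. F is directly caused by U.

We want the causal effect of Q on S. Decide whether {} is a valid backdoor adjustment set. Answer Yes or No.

Backdoor paths from Q to S (paths whose first edge points into Q):
  P1: Q <- U -> S
  P2: Q <- F <- U -> S
Condition 1 (no descendant of Q in the set): holds — descendants of Q are {H, S}; none are in {}.
Condition 2 (every backdoor path blocked by {}):
  P1: open — no interior node is in the conditioning set.
  P2: open — no interior node is in the conditioning set.
{} does not satisfy the backdoor criterion.

No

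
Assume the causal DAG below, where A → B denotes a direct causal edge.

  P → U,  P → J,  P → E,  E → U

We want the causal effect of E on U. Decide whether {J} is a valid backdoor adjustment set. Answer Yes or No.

No

Backdoor paths from E to U (paths whose first edge points into E):
  P1: E <- P -> U
Condition 1 (no descendant of E in the set): holds — descendants of E are {U}; none are in {J}.
Condition 2 (every backdoor path blocked by {J}):
  P1: open — no interior node is in the conditioning set.
{J} does not satisfy the backdoor criterion.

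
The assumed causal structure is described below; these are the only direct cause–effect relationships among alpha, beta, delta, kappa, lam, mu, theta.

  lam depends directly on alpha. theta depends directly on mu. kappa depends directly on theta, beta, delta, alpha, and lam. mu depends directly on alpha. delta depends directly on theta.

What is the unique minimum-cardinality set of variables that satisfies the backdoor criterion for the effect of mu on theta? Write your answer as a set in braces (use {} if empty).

Variables eligible for adjustment (non-descendants of mu, excluding mu and theta): {alpha, beta, lam}.
Backdoor paths from mu to theta:
  P1: mu <- alpha -> lam -> kappa <- theta
  P2: mu <- alpha -> lam -> kappa <- delta <- theta
  P3: mu <- alpha -> kappa <- theta
  P4: mu <- alpha -> kappa <- delta <- theta
Each backdoor path contains an unconditioned collider, so every path is already blocked with the empty conditioning set:
  P1: blocked at collider kappa (neither it nor any descendant is in the conditioning set).
  P2: blocked at collider kappa (neither it nor any descendant is in the conditioning set).
  P3: blocked at collider kappa (neither it nor any descendant is in the conditioning set).
  P4: blocked at collider kappa (neither it nor any descendant is in the conditioning set).
The empty set is therefore the unique smallest valid set.

{}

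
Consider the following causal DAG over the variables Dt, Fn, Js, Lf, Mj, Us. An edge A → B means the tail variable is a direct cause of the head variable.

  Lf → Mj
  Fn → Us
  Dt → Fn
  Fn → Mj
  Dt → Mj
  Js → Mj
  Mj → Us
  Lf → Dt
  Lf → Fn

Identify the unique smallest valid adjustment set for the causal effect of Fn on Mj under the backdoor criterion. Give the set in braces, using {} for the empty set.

Variables eligible for adjustment (non-descendants of Fn, excluding Fn and Mj): {Dt, Js, Lf}.
Backdoor paths from Fn to Mj:
  P1: Fn <- Lf -> Dt -> Mj
  P2: Fn <- Lf -> Mj
  P3: Fn <- Dt <- Lf -> Mj
  P4: Fn <- Dt -> Mj
The empty set is not sufficient: P1 (Fn <- Lf -> Dt -> Mj) has no collider blocking it and no conditioned non-collider, so it is open.
Try {Dt, Lf}:
  P1: blocked at fork node Lf ∈ conditioning set.
  P2: blocked at fork node Lf ∈ conditioning set.
  P3: blocked at chain node Dt ∈ conditioning set.
  P4: blocked at fork node Dt ∈ conditioning set.
{Dt, Lf} contains no descendant of Fn and blocks every backdoor path.
Every element of {Dt, Lf} is needed (dropping Dt leaves P4 open; dropping Lf leaves P2 open), so no proper subset is valid.
Among all size-2 subsets of the eligible variables, only {Dt, Lf} blocks every backdoor path, so it is the unique smallest valid adjustment set.

{Dt, Lf}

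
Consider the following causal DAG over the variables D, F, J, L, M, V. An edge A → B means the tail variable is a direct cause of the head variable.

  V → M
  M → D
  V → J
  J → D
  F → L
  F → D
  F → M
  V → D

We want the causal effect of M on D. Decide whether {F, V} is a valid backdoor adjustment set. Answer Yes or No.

Backdoor paths from M to D (paths whose first edge points into M):
  P1: M <- V -> J -> D
  P2: M <- V -> D
  P3: M <- F -> D
Condition 1 (no descendant of M in the set): holds — descendants of M are {D}; none are in {F, V}.
Condition 2 (every backdoor path blocked by {F, V}):
  P1: blocked at fork node V ∈ conditioning set.
  P2: blocked at fork node V ∈ conditioning set.
  P3: blocked at fork node F ∈ conditioning set.
{F, V} satisfies the backdoor criterion.

Yes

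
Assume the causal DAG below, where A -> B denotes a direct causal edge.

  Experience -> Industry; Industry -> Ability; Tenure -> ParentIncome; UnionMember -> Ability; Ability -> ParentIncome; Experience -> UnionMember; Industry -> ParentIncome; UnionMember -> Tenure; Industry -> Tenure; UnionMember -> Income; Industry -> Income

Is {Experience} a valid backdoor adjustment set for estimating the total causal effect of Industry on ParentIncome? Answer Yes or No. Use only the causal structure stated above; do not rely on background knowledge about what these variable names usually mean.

Yes

Backdoor paths from Industry to ParentIncome (paths whose first edge points into Industry):
  P1: Industry <- Experience -> UnionMember -> Ability -> ParentIncome
  P2: Industry <- Experience -> UnionMember -> Tenure -> ParentIncome
Condition 1 (no descendant of Industry in the set): holds — descendants of Industry are {Ability, Income, ParentIncome, Tenure}; none are in {Experience}.
Condition 2 (every backdoor path blocked by {Experience}):
  P1: blocked at fork node Experience ∈ conditioning set.
  P2: blocked at fork node Experience ∈ conditioning set.
{Experience} satisfies the backdoor criterion.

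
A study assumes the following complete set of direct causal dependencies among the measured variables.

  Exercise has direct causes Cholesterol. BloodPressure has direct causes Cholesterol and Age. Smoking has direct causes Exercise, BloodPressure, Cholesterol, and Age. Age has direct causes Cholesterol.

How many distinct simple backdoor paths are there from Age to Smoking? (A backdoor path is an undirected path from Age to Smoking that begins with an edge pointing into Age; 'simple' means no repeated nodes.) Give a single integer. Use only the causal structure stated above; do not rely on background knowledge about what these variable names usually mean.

A backdoor path from Age to Smoking is any simple undirected path whose first edge points into Age (i.e. leaves Age via a parent).
Parents of Age: {Cholesterol}.
Enumerating:
  P1: Age <- Cholesterol -> Exercise -> Smoking
  P2: Age <- Cholesterol -> BloodPressure -> Smoking
  P3: Age <- Cholesterol -> Smoking
That exhausts the simple backdoor paths. Count: 3.

3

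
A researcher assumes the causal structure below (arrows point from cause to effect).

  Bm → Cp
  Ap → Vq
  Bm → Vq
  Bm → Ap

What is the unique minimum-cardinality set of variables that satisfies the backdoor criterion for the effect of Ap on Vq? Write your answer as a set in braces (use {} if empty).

Variables eligible for adjustment (non-descendants of Ap, excluding Ap and Vq): {Bm, Cp}.
Backdoor paths from Ap to Vq:
  P1: Ap <- Bm -> Vq
The empty set is not sufficient: P1 (Ap <- Bm -> Vq) has no collider blocking it and no conditioned non-collider, so it is open.
Try {Bm}:
  P1: blocked at fork node Bm ∈ conditioning set.
{Bm} contains no descendant of Ap and blocks every backdoor path.
No other singleton works — e.g. {Cp} leaves P1 open — so {Bm} is the unique smallest valid adjustment set.

{Bm}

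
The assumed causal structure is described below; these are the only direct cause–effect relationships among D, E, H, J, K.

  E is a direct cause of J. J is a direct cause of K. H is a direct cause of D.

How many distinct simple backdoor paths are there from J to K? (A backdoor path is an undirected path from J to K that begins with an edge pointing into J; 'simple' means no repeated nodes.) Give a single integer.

A backdoor path from J to K is any simple undirected path whose first edge points into J (i.e. leaves J via a parent).
Parents of J: {E}.
No simple path from any parent of J reaches K without revisiting J, so there are no backdoor paths.

0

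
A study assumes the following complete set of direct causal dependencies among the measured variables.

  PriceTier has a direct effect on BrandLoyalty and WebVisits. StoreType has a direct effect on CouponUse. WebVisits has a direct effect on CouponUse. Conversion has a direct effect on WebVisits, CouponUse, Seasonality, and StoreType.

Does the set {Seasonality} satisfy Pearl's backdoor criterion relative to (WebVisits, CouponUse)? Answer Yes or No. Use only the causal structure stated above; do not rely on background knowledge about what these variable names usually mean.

Backdoor paths from WebVisits to CouponUse (paths whose first edge points into WebVisits):
  P1: WebVisits <- Conversion -> StoreType -> CouponUse
  P2: WebVisits <- Conversion -> CouponUse
Condition 1 (no descendant of WebVisits in the set): holds — descendants of WebVisits are {CouponUse}; none are in {Seasonality}.
Condition 2 (every backdoor path blocked by {Seasonality}):
  P1: open — no interior node is in the conditioning set.
  P2: open — no interior node is in the conditioning set.
{Seasonality} does not satisfy the backdoor criterion.

No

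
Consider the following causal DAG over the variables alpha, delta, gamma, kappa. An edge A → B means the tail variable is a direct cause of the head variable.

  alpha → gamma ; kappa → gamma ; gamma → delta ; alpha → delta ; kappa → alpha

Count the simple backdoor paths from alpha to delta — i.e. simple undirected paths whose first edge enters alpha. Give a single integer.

A backdoor path from alpha to delta is any simple undirected path whose first edge points into alpha (i.e. leaves alpha via a parent).
Parents of alpha: {kappa}.
Enumerating:
  P1: alpha <- kappa -> gamma -> delta
That exhausts the simple backdoor paths. Count: 1.

1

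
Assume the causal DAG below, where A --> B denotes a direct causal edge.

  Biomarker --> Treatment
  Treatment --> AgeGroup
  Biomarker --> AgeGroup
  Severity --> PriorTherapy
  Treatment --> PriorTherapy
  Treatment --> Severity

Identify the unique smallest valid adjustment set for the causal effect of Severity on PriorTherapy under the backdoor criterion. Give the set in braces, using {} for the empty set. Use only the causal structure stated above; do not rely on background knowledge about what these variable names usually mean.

{Treatment}

Variables eligible for adjustment (non-descendants of Severity, excluding Severity and PriorTherapy): {AgeGroup, Biomarker, Treatment}.
Backdoor paths from Severity to PriorTherapy:
  P1: Severity <- Treatment -> PriorTherapy
The empty set is not sufficient: P1 (Severity <- Treatment -> PriorTherapy) has no collider blocking it and no conditioned non-collider, so it is open.
Try {Treatment}:
  P1: blocked at fork node Treatment ∈ conditioning set.
{Treatment} contains no descendant of Severity and blocks every backdoor path.
No other singleton works — e.g. {Biomarker} leaves P1 open — so {Treatment} is the unique smallest valid adjustment set.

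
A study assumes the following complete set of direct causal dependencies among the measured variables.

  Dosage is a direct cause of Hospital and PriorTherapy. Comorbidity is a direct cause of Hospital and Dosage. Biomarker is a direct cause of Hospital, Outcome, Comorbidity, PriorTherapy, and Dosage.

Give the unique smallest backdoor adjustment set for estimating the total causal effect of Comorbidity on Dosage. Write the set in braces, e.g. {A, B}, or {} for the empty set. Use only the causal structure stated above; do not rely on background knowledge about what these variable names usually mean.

{Biomarker}

Variables eligible for adjustment (non-descendants of Comorbidity, excluding Comorbidity and Dosage): {Biomarker, Outcome}.
Backdoor paths from Comorbidity to Dosage:
  P1: Comorbidity <- Biomarker -> Dosage
  P2: Comorbidity <- Biomarker -> Hospital <- Dosage
  P3: Comorbidity <- Biomarker -> PriorTherapy <- Dosage
The empty set is not sufficient: P1 (Comorbidity <- Biomarker -> Dosage) has no collider blocking it and no conditioned non-collider, so it is open.
Try {Biomarker}:
  P1: blocked at fork node Biomarker ∈ conditioning set.
  P2: blocked at fork node Biomarker ∈ conditioning set.
  P3: blocked at fork node Biomarker ∈ conditioning set.
{Biomarker} contains no descendant of Comorbidity and blocks every backdoor path.
No other singleton works — e.g. {Outcome} leaves P1 open — so {Biomarker} is the unique smallest valid adjustment set.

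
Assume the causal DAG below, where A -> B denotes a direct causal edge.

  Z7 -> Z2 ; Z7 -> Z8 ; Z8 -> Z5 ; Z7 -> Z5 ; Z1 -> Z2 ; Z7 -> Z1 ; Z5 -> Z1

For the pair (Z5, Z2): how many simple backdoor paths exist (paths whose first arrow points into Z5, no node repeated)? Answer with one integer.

4

A backdoor path from Z5 to Z2 is any simple undirected path whose first edge points into Z5 (i.e. leaves Z5 via a parent).
Parents of Z5: {Z7, Z8}.
Enumerating:
  P1: Z5 <- Z7 -> Z1 -> Z2
  P2: Z5 <- Z7 -> Z2
  P3: Z5 <- Z8 <- Z7 -> Z1 -> Z2
  P4: Z5 <- Z8 <- Z7 -> Z2
That exhausts the simple backdoor paths. Count: 4.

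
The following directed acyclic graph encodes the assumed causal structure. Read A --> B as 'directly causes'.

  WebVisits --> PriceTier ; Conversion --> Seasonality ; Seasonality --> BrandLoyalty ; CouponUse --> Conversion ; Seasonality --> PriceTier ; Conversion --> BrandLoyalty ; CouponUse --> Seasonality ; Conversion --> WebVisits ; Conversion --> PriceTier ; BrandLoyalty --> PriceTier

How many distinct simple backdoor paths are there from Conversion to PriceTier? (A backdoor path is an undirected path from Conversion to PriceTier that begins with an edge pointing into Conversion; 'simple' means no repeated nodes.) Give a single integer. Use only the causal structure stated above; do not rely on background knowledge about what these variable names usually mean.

A backdoor path from Conversion to PriceTier is any simple undirected path whose first edge points into Conversion (i.e. leaves Conversion via a parent).
Parents of Conversion: {CouponUse}.
Enumerating:
  P1: Conversion <- CouponUse -> Seasonality -> BrandLoyalty -> PriceTier
  P2: Conversion <- CouponUse -> Seasonality -> PriceTier
That exhausts the simple backdoor paths. Count: 2.

2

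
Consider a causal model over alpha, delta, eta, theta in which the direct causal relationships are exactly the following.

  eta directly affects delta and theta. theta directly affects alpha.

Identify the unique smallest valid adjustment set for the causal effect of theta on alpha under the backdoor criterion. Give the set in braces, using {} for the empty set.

{}

Variables eligible for adjustment (non-descendants of theta, excluding theta and alpha): {delta, eta}.
Backdoor paths from theta to alpha:
  (none)
With no backdoor paths the empty set already satisfies the criterion, and it is trivially minimal.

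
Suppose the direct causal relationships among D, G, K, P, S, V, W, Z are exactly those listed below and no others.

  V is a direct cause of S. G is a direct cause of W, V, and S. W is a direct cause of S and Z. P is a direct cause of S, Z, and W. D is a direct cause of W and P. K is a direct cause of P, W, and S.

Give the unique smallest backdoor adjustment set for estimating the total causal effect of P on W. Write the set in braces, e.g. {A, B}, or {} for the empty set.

{D, K}

Variables eligible for adjustment (non-descendants of P, excluding P and W): {D, G, K, V}.
Backdoor paths from P to W:
  P1: P <- D -> W
  P2: P <- K -> W
  P3: P <- K -> S <- G -> W
  P4: P <- K -> S <- V <- G -> W
  P5: P <- K -> S <- W
The empty set is not sufficient: P1 (P <- D -> W) has no collider blocking it and no conditioned non-collider, so it is open.
Try {D, K}:
  P1: blocked at fork node D ∈ conditioning set.
  P2: blocked at fork node K ∈ conditioning set.
  P3: blocked at fork node K ∈ conditioning set.
  P4: blocked at fork node K ∈ conditioning set.
  P5: blocked at fork node K ∈ conditioning set.
{D, K} contains no descendant of P and blocks every backdoor path.
Every element of {D, K} is needed (dropping D leaves P1 open; dropping K leaves P2 open), so no proper subset is valid.
Among all size-2 subsets of the eligible variables, only {D, K} blocks every backdoor path, so it is the unique smallest valid adjustment set.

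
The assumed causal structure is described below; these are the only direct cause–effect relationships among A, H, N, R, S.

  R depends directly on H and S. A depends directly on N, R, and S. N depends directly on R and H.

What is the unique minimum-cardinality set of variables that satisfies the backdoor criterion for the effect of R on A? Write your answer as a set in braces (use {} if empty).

Variables eligible for adjustment (non-descendants of R, excluding R and A): {H, S}.
Backdoor paths from R to A:
  P1: R <- S -> A
  P2: R <- H -> N -> A
The empty set is not sufficient: P1 (R <- S -> A) has no collider blocking it and no conditioned non-collider, so it is open.
Try {H, S}:
  P1: blocked at fork node S ∈ conditioning set.
  P2: blocked at fork node H ∈ conditioning set.
{H, S} contains no descendant of R and blocks every backdoor path.
Every element of {H, S} is needed (dropping H leaves P2 open; dropping S leaves P1 open), so no proper subset is valid.
Among all size-2 subsets of the eligible variables, only {H, S} blocks every backdoor path, so it is the unique smallest valid adjustment set.

{H, S}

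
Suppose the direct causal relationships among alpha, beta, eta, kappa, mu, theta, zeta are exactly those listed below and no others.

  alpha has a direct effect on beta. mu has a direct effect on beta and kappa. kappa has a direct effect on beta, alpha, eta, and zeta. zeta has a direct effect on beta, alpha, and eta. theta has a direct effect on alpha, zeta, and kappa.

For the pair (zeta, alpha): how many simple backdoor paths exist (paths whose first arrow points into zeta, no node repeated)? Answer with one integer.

8

A backdoor path from zeta to alpha is any simple undirected path whose first edge points into zeta (i.e. leaves zeta via a parent).
Parents of zeta: {kappa, theta}.
Enumerating:
  P1: zeta <- theta -> kappa <- mu -> beta <- alpha
  P2: zeta <- theta -> kappa -> alpha
  P3: zeta <- theta -> kappa -> beta <- alpha
  P4: zeta <- theta -> alpha
  P5: zeta <- kappa <- theta -> alpha
  P6: zeta <- kappa <- mu -> beta <- alpha
  P7: zeta <- kappa -> alpha
  P8: zeta <- kappa -> beta <- alpha
That exhausts the simple backdoor paths. Count: 8.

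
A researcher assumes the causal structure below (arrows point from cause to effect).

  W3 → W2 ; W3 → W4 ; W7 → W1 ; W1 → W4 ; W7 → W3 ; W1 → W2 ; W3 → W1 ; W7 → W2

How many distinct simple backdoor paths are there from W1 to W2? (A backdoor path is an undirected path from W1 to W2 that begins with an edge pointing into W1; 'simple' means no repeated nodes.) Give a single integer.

A backdoor path from W1 to W2 is any simple undirected path whose first edge points into W1 (i.e. leaves W1 via a parent).
Parents of W1: {W3, W7}.
Enumerating:
  P1: W1 <- W7 -> W3 -> W2
  P2: W1 <- W7 -> W2
  P3: W1 <- W3 <- W7 -> W2
  P4: W1 <- W3 -> W2
That exhausts the simple backdoor paths. Count: 4.

4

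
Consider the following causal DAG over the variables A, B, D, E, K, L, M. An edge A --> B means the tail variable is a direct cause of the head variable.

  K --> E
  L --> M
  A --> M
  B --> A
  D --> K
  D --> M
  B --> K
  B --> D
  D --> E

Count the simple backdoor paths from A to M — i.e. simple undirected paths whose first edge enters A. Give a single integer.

3

A backdoor path from A to M is any simple undirected path whose first edge points into A (i.e. leaves A via a parent).
Parents of A: {B}.
Enumerating:
  P1: A <- B -> D -> M
  P2: A <- B -> K <- D -> M
  P3: A <- B -> K -> E <- D -> M
That exhausts the simple backdoor paths. Count: 3.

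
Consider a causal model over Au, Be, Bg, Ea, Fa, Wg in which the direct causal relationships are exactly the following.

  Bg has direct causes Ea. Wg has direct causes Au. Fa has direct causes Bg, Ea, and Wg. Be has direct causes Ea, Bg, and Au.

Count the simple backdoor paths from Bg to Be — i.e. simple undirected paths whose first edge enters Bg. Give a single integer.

A backdoor path from Bg to Be is any simple undirected path whose first edge points into Bg (i.e. leaves Bg via a parent).
Parents of Bg: {Ea}.
Enumerating:
  P1: Bg <- Ea -> Be
  P2: Bg <- Ea -> Fa <- Wg <- Au -> Be
That exhausts the simple backdoor paths. Count: 2.

2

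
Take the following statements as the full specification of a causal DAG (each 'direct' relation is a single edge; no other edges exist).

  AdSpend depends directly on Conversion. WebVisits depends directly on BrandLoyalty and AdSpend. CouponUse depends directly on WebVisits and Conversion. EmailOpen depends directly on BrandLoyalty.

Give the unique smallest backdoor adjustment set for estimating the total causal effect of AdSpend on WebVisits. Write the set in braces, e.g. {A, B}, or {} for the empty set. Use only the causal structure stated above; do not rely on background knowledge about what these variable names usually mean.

Variables eligible for adjustment (non-descendants of AdSpend, excluding AdSpend and WebVisits): {BrandLoyalty, Conversion, EmailOpen}.
Backdoor paths from AdSpend to WebVisits:
  P1: AdSpend <- Conversion -> CouponUse <- WebVisits
Each backdoor path contains an unconditioned collider, so every path is already blocked with the empty conditioning set:
  P1: blocked at collider CouponUse (neither it nor any descendant is in the conditioning set).
The empty set is therefore the unique smallest valid set.

{}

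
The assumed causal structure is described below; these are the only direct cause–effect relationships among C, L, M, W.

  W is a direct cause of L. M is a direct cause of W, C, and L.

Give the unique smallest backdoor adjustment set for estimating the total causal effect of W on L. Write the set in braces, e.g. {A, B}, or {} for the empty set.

{M}

Variables eligible for adjustment (non-descendants of W, excluding W and L): {C, M}.
Backdoor paths from W to L:
  P1: W <- M -> L
The empty set is not sufficient: P1 (W <- M -> L) has no collider blocking it and no conditioned non-collider, so it is open.
Try {M}:
  P1: blocked at fork node M ∈ conditioning set.
{M} contains no descendant of W and blocks every backdoor path.
No other singleton works — e.g. {C} leaves P1 open — so {M} is the unique smallest valid adjustment set.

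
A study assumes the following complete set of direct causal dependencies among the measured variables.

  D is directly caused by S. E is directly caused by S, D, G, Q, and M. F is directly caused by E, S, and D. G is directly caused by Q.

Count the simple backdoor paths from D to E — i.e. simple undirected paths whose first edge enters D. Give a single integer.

A backdoor path from D to E is any simple undirected path whose first edge points into D (i.e. leaves D via a parent).
Parents of D: {S}.
Enumerating:
  P1: D <- S -> E
  P2: D <- S -> F <- E
That exhausts the simple backdoor paths. Count: 2.

2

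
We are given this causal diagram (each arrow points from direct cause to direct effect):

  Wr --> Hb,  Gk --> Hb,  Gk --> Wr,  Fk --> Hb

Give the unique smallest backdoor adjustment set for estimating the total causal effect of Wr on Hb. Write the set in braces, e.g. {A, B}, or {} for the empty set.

{Gk}

Variables eligible for adjustment (non-descendants of Wr, excluding Wr and Hb): {Fk, Gk}.
Backdoor paths from Wr to Hb:
  P1: Wr <- Gk -> Hb
The empty set is not sufficient: P1 (Wr <- Gk -> Hb) has no collider blocking it and no conditioned non-collider, so it is open.
Try {Gk}:
  P1: blocked at fork node Gk ∈ conditioning set.
{Gk} contains no descendant of Wr and blocks every backdoor path.
No other singleton works — e.g. {Fk} leaves P1 open — so {Gk} is the unique smallest valid adjustment set.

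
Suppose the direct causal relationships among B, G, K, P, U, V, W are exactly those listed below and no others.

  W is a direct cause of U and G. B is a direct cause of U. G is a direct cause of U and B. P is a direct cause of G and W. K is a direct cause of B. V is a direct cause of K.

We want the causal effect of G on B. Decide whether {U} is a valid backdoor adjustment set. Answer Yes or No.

No

Backdoor paths from G to B (paths whose first edge points into G):
  P1: G <- P -> W -> U <- B
  P2: G <- W -> U <- B
Condition 1 (no descendant of G in the set): FAILS — U is a descendant of G.
Condition 2 (every backdoor path blocked by {U}):
  P1: open — collider(s) U are conditioned on (or have a conditioned descendant) and no non-collider on the path is in the set.
  P2: open — collider(s) U are conditioned on (or have a conditioned descendant) and no non-collider on the path is in the set.
{U} does not satisfy the backdoor criterion.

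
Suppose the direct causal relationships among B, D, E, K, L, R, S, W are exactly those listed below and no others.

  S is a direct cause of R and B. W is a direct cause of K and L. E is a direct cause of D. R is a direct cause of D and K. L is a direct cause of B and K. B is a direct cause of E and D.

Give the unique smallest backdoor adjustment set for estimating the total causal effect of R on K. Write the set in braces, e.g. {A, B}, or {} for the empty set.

{}

Variables eligible for adjustment (non-descendants of R, excluding R and K): {B, E, L, S, W}.
Backdoor paths from R to K:
  P1: R <- S -> B <- L <- W -> K
  P2: R <- S -> B <- L -> K
Each backdoor path contains an unconditioned collider, so every path is already blocked with the empty conditioning set:
  P1: blocked at collider B (neither it nor any descendant is in the conditioning set).
  P2: blocked at collider B (neither it nor any descendant is in the conditioning set).
The empty set is therefore the unique smallest valid set.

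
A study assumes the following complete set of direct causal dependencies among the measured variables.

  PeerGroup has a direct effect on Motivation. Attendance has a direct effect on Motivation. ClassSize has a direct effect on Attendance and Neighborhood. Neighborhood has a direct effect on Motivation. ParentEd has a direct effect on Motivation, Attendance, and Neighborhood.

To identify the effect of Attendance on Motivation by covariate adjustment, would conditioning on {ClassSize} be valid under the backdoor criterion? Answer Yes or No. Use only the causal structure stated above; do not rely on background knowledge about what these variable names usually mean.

Backdoor paths from Attendance to Motivation (paths whose first edge points into Attendance):
  P1: Attendance <- ClassSize -> Neighborhood <- ParentEd -> Motivation
  P2: Attendance <- ClassSize -> Neighborhood -> Motivation
  P3: Attendance <- ParentEd -> Neighborhood -> Motivation
  P4: Attendance <- ParentEd -> Motivation
Condition 1 (no descendant of Attendance in the set): holds — descendants of Attendance are {Motivation}; none are in {ClassSize}.
Condition 2 (every backdoor path blocked by {ClassSize}):
  P1: blocked at fork node ClassSize ∈ conditioning set.
  P2: blocked at fork node ClassSize ∈ conditioning set.
  P3: open — no interior node is in the conditioning set.
  P4: open — no interior node is in the conditioning set.
{ClassSize} does not satisfy the backdoor criterion.

No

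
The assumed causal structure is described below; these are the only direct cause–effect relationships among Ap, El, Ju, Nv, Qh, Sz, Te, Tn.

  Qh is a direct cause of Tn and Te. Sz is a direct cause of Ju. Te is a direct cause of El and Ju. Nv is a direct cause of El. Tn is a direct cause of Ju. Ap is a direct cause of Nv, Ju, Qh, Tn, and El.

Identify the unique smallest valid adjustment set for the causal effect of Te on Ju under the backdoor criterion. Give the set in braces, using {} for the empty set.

Variables eligible for adjustment (non-descendants of Te, excluding Te and Ju): {Ap, Nv, Qh, Sz, Tn}.
Backdoor paths from Te to Ju:
  P1: Te <- Qh <- Ap -> Tn -> Ju
  P2: Te <- Qh <- Ap -> Ju
  P3: Te <- Qh -> Tn <- Ap -> Ju
  P4: Te <- Qh -> Tn -> Ju
The empty set is not sufficient: P1 (Te <- Qh <- Ap -> Tn -> Ju) has no collider blocking it and no conditioned non-collider, so it is open.
Try {Qh}:
  P1: blocked at chain node Qh ∈ conditioning set.
  P2: blocked at chain node Qh ∈ conditioning set.
  P3: blocked at fork node Qh ∈ conditioning set.
  P4: blocked at fork node Qh ∈ conditioning set.
{Qh} contains no descendant of Te and blocks every backdoor path.
No other singleton works — e.g. {Ap} leaves P4 open — so {Qh} is the unique smallest valid adjustment set.

{Qh}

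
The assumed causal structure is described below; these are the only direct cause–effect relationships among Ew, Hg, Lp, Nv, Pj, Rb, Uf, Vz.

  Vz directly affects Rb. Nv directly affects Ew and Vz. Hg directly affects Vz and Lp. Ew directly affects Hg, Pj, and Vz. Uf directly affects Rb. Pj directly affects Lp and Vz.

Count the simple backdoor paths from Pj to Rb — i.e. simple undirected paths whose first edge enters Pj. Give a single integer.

3

A backdoor path from Pj to Rb is any simple undirected path whose first edge points into Pj (i.e. leaves Pj via a parent).
Parents of Pj: {Ew}.
Enumerating:
  P1: Pj <- Ew <- Nv -> Vz -> Rb
  P2: Pj <- Ew -> Hg -> Vz -> Rb
  P3: Pj <- Ew -> Vz -> Rb
That exhausts the simple backdoor paths. Count: 3.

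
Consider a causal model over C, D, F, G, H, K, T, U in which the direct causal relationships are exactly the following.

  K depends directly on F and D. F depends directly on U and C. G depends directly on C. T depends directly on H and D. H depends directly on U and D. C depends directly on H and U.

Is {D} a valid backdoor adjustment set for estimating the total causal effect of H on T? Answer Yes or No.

Yes

Backdoor paths from H to T (paths whose first edge points into H):
  P1: H <- U -> C -> F -> K <- D -> T
  P2: H <- U -> F -> K <- D -> T
  P3: H <- D -> T
Condition 1 (no descendant of H in the set): holds — descendants of H are {C, F, G, K, T}; none are in {D}.
Condition 2 (every backdoor path blocked by {D}):
  P1: blocked at collider K (neither it nor any descendant is in the conditioning set).
  P2: blocked at collider K (neither it nor any descendant is in the conditioning set).
  P3: blocked at fork node D ∈ conditioning set.
{D} satisfies the backdoor criterion.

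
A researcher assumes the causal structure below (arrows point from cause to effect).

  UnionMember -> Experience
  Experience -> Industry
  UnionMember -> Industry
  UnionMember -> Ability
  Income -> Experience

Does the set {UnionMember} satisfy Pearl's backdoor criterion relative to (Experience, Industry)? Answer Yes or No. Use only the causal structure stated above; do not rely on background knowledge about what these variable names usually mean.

Yes

Backdoor paths from Experience to Industry (paths whose first edge points into Experience):
  P1: Experience <- UnionMember -> Industry
Condition 1 (no descendant of Experience in the set): holds — descendants of Experience are {Industry}; none are in {UnionMember}.
Condition 2 (every backdoor path blocked by {UnionMember}):
  P1: blocked at fork node UnionMember ∈ conditioning set.
{UnionMember} satisfies the backdoor criterion.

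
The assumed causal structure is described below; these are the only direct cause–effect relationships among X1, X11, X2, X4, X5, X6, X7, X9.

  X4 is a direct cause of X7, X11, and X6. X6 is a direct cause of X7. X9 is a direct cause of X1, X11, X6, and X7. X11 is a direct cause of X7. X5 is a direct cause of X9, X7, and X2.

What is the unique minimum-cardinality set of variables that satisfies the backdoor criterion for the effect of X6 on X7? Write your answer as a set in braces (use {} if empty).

Variables eligible for adjustment (non-descendants of X6, excluding X6 and X7): {X1, X11, X2, X4, X5, X9}.
Backdoor paths from X6 to X7:
  P1: X6 <- X4 -> X11 <- X9 <- X5 -> X7
  P2: X6 <- X4 -> X11 <- X9 -> X7
  P3: X6 <- X4 -> X11 -> X7
  P4: X6 <- X4 -> X7
  P5: X6 <- X9 <- X5 -> X7
  P6: X6 <- X9 -> X11 <- X4 -> X7
  P7: X6 <- X9 -> X11 -> X7
  P8: X6 <- X9 -> X7
The empty set is not sufficient: P3 (X6 <- X4 -> X11 -> X7) has no collider blocking it and no conditioned non-collider, so it is open.
Try {X4, X9}:
  P1: blocked at fork node X4 ∈ conditioning set.
  P2: blocked at fork node X4 ∈ conditioning set.
  P3: blocked at fork node X4 ∈ conditioning set.
  P4: blocked at fork node X4 ∈ conditioning set.
  P5: blocked at chain node X9 ∈ conditioning set.
  P6: blocked at fork node X9 ∈ conditioning set.
  P7: blocked at fork node X9 ∈ conditioning set.
  P8: blocked at fork node X9 ∈ conditioning set.
{X4, X9} contains no descendant of X6 and blocks every backdoor path.
Every element of {X4, X9} is needed (dropping X4 leaves P3 open; dropping X9 leaves P5 open), so no proper subset is valid.
Among all size-2 subsets of the eligible variables, only {X4, X9} blocks every backdoor path, so it is the unique smallest valid adjustment set.

{X4, X9}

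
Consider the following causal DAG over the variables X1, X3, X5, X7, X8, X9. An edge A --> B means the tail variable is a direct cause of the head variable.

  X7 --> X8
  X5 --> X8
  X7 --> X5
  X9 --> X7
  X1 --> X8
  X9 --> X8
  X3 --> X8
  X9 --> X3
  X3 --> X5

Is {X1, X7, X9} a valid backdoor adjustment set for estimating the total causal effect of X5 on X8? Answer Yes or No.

Backdoor paths from X5 to X8 (paths whose first edge points into X5):
  P1: X5 <- X7 <- X9 -> X3 -> X8
  P2: X5 <- X7 <- X9 -> X8
  P3: X5 <- X7 -> X8
  P4: X5 <- X3 <- X9 -> X7 -> X8
  P5: X5 <- X3 <- X9 -> X8
  P6: X5 <- X3 -> X8
Condition 1 (no descendant of X5 in the set): holds — descendants of X5 are {X8}; none are in {X1, X7, X9}.
Condition 2 (every backdoor path blocked by {X1, X7, X9}):
  P1: blocked at chain node X7 ∈ conditioning set.
  P2: blocked at chain node X7 ∈ conditioning set.
  P3: blocked at fork node X7 ∈ conditioning set.
  P4: blocked at fork node X9 ∈ conditioning set.
  P5: blocked at fork node X9 ∈ conditioning set.
  P6: open — no interior node is in the conditioning set.
{X1, X7, X9} does not satisfy the backdoor criterion.

No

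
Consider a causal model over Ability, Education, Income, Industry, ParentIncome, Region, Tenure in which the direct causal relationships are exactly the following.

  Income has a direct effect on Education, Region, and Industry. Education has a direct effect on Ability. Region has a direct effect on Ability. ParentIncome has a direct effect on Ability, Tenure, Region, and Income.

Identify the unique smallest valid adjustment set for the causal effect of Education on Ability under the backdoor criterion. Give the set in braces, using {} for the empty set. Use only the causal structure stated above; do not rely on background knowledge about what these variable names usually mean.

{Income}

Variables eligible for adjustment (non-descendants of Education, excluding Education and Ability): {Income, Industry, ParentIncome, Region, Tenure}.
Backdoor paths from Education to Ability:
  P1: Education <- Income <- ParentIncome -> Region -> Ability
  P2: Education <- Income <- ParentIncome -> Ability
  P3: Education <- Income -> Region <- ParentIncome -> Ability
  P4: Education <- Income -> Region -> Ability
The empty set is not sufficient: P1 (Education <- Income <- ParentIncome -> Region -> Ability) has no collider blocking it and no conditioned non-collider, so it is open.
Try {Income}:
  P1: blocked at chain node Income ∈ conditioning set.
  P2: blocked at chain node Income ∈ conditioning set.
  P3: blocked at fork node Income ∈ conditioning set.
  P4: blocked at fork node Income ∈ conditioning set.
{Income} contains no descendant of Education and blocks every backdoor path.
No other singleton works — e.g. {ParentIncome} leaves P4 open — so {Income} is the unique smallest valid adjustment set.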